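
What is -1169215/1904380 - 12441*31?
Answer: -146893061639/380876 ≈ -3.8567e+5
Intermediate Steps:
-1169215/1904380 - 12441*31 = -1169215*1/1904380 - 1*385671 = -233843/380876 - 385671 = -146893061639/380876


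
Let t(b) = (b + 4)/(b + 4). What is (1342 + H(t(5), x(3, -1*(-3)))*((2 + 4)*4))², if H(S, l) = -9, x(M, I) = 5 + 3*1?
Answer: 1267876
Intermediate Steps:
t(b) = 1 (t(b) = (4 + b)/(4 + b) = 1)
x(M, I) = 8 (x(M, I) = 5 + 3 = 8)
(1342 + H(t(5), x(3, -1*(-3)))*((2 + 4)*4))² = (1342 - 9*(2 + 4)*4)² = (1342 - 54*4)² = (1342 - 9*24)² = (1342 - 216)² = 1126² = 1267876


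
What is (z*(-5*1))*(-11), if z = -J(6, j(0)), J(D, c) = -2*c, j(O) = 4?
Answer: 440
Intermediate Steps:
z = 8 (z = -(-2)*4 = -1*(-8) = 8)
(z*(-5*1))*(-11) = (8*(-5*1))*(-11) = (8*(-5))*(-11) = -40*(-11) = 440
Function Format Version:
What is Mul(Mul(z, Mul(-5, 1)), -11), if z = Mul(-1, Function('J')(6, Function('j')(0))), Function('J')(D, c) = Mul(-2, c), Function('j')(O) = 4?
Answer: 440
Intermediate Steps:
z = 8 (z = Mul(-1, Mul(-2, 4)) = Mul(-1, -8) = 8)
Mul(Mul(z, Mul(-5, 1)), -11) = Mul(Mul(8, Mul(-5, 1)), -11) = Mul(Mul(8, -5), -11) = Mul(-40, -11) = 440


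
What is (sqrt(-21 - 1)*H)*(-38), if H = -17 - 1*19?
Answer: 1368*I*sqrt(22) ≈ 6416.5*I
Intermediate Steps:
H = -36 (H = -17 - 19 = -36)
(sqrt(-21 - 1)*H)*(-38) = (sqrt(-21 - 1)*(-36))*(-38) = (sqrt(-22)*(-36))*(-38) = ((I*sqrt(22))*(-36))*(-38) = -36*I*sqrt(22)*(-38) = 1368*I*sqrt(22)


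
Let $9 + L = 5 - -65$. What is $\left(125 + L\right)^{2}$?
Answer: $34596$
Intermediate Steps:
$L = 61$ ($L = -9 + \left(5 - -65\right) = -9 + \left(5 + 65\right) = -9 + 70 = 61$)
$\left(125 + L\right)^{2} = \left(125 + 61\right)^{2} = 186^{2} = 34596$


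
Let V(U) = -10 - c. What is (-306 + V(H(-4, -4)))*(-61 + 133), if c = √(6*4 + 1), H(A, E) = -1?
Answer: -23112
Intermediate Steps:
c = 5 (c = √(24 + 1) = √25 = 5)
V(U) = -15 (V(U) = -10 - 1*5 = -10 - 5 = -15)
(-306 + V(H(-4, -4)))*(-61 + 133) = (-306 - 15)*(-61 + 133) = -321*72 = -23112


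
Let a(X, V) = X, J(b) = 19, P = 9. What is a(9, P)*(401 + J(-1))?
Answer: 3780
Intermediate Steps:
a(9, P)*(401 + J(-1)) = 9*(401 + 19) = 9*420 = 3780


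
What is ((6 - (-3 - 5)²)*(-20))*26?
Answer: 30160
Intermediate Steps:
((6 - (-3 - 5)²)*(-20))*26 = ((6 - 1*(-8)²)*(-20))*26 = ((6 - 1*64)*(-20))*26 = ((6 - 64)*(-20))*26 = -58*(-20)*26 = 1160*26 = 30160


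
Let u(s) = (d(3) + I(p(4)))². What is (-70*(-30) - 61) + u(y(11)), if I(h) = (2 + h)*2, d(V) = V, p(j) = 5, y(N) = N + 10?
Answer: 2328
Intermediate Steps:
y(N) = 10 + N
I(h) = 4 + 2*h
u(s) = 289 (u(s) = (3 + (4 + 2*5))² = (3 + (4 + 10))² = (3 + 14)² = 17² = 289)
(-70*(-30) - 61) + u(y(11)) = (-70*(-30) - 61) + 289 = (2100 - 61) + 289 = 2039 + 289 = 2328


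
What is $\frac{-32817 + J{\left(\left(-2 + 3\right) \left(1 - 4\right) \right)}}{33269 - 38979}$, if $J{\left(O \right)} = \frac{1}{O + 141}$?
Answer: $\frac{905749}{157596} \approx 5.7473$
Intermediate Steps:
$J{\left(O \right)} = \frac{1}{141 + O}$
$\frac{-32817 + J{\left(\left(-2 + 3\right) \left(1 - 4\right) \right)}}{33269 - 38979} = \frac{-32817 + \frac{1}{141 + \left(-2 + 3\right) \left(1 - 4\right)}}{33269 - 38979} = \frac{-32817 + \frac{1}{141 + 1 \left(-3\right)}}{-5710} = \left(-32817 + \frac{1}{141 - 3}\right) \left(- \frac{1}{5710}\right) = \left(-32817 + \frac{1}{138}\right) \left(- \frac{1}{5710}\right) = \left(- \frac{4528745}{138}\right) \left(- \frac{1}{5710}\right) = \frac{905749}{157596}$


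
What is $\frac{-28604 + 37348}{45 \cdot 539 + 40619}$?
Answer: $\frac{4372}{32437} \approx 0.13478$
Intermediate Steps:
$\frac{-28604 + 37348}{45 \cdot 539 + 40619} = \frac{8744}{24255 + 40619} = \frac{8744}{64874} = 8744 \cdot \frac{1}{64874} = \frac{4372}{32437}$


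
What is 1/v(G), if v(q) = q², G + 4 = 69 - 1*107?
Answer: 1/1764 ≈ 0.00056689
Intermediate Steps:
G = -42 (G = -4 + (69 - 1*107) = -4 + (69 - 107) = -4 - 38 = -42)
1/v(G) = 1/((-42)²) = 1/1764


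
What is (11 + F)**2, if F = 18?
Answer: 841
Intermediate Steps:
(11 + F)**2 = (11 + 18)**2 = 29**2 = 841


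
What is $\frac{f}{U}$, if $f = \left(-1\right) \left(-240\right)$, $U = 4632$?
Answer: $\frac{10}{193} \approx 0.051813$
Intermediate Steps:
$f = 240$
$\frac{f}{U} = \frac{240}{4632} = 240 \cdot \frac{1}{4632} = \frac{10}{193}$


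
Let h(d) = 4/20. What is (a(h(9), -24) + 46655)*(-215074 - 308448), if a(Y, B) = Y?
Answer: -122125118072/5 ≈ -2.4425e+10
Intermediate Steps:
h(d) = ⅕ (h(d) = 4*(1/20) = ⅕)
(a(h(9), -24) + 46655)*(-215074 - 308448) = (⅕ + 46655)*(-215074 - 308448) = (233276/5)*(-523522) = -122125118072/5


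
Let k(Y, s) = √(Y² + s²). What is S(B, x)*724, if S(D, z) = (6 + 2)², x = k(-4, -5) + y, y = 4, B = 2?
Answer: 46336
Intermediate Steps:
x = 4 + √41 (x = √((-4)² + (-5)²) + 4 = √(16 + 25) + 4 = √41 + 4 = 4 + √41 ≈ 10.403)
S(D, z) = 64 (S(D, z) = 8² = 64)
S(B, x)*724 = 64*724 = 46336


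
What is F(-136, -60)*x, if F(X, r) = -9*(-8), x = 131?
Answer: 9432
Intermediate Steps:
F(X, r) = 72
F(-136, -60)*x = 72*131 = 9432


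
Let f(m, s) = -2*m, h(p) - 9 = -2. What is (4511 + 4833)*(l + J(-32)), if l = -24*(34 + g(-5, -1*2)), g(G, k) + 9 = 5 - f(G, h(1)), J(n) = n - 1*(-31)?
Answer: -4494464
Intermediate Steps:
J(n) = 31 + n (J(n) = n + 31 = 31 + n)
h(p) = 7 (h(p) = 9 - 2 = 7)
g(G, k) = -4 + 2*G (g(G, k) = -9 + (5 - (-2)*G) = -9 + (5 + 2*G) = -4 + 2*G)
l = -480 (l = -24*(34 + (-4 + 2*(-5))) = -24*(34 + (-4 - 10)) = -24*(34 - 14) = -24*20 = -480)
(4511 + 4833)*(l + J(-32)) = (4511 + 4833)*(-480 + (31 - 32)) = 9344*(-480 - 1) = 9344*(-481) = -4494464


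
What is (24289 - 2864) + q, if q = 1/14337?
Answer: 307170226/14337 ≈ 21425.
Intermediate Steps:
q = 1/14337 ≈ 6.9750e-5
(24289 - 2864) + q = (24289 - 2864) + 1/14337 = 21425 + 1/14337 = 307170226/14337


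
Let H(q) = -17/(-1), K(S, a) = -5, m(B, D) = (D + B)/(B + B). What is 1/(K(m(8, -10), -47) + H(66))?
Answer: 1/12 ≈ 0.083333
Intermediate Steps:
m(B, D) = (B + D)/(2*B) (m(B, D) = (B + D)/((2*B)) = (B + D)*(1/(2*B)) = (B + D)/(2*B))
H(q) = 17 (H(q) = -17*(-1) = 17)
1/(K(m(8, -10), -47) + H(66)) = 1/(-5 + 17) = 1/12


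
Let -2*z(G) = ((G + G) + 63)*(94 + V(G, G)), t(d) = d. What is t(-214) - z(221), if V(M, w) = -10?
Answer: 20996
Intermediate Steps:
z(G) = -2646 - 84*G (z(G) = -((G + G) + 63)*(94 - 10)/2 = -(2*G + 63)*84/2 = -(63 + 2*G)*84/2 = -(5292 + 168*G)/2 = -2646 - 84*G)
t(-214) - z(221) = -214 - (-2646 - 84*221) = -214 - (-2646 - 18564) = -214 - 1*(-21210) = -214 + 21210 = 20996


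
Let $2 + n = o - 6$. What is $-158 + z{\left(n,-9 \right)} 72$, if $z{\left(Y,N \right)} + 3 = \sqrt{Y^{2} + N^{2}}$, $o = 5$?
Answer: $-374 + 216 \sqrt{10} \approx 309.05$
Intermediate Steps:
$n = -3$ ($n = -2 + \left(5 - 6\right) = -2 - 1 = -3$)
$z{\left(Y,N \right)} = -3 + \sqrt{N^{2} + Y^{2}}$ ($z{\left(Y,N \right)} = -3 + \sqrt{Y^{2} + N^{2}} = -3 + \sqrt{N^{2} + Y^{2}}$)
$-158 + z{\left(n,-9 \right)} 72 = -158 + \left(-3 + \sqrt{\left(-9\right)^{2} + \left(-3\right)^{2}}\right) 72 = -158 + \left(-3 + \sqrt{81 + 9}\right) 72 = -158 + \left(-3 + \sqrt{90}\right) 72 = -158 + \left(-3 + 3 \sqrt{10}\right) 72 = -158 - \left(216 - 216 \sqrt{10}\right) = -374 + 216 \sqrt{10}$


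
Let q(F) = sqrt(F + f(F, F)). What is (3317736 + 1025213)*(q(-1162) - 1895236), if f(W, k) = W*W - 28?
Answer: -8230913290964 + 4342949*sqrt(1349054) ≈ -8.2259e+12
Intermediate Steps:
f(W, k) = -28 + W**2 (f(W, k) = W**2 - 28 = -28 + W**2)
q(F) = sqrt(-28 + F + F**2) (q(F) = sqrt(F + (-28 + F**2)) = sqrt(-28 + F + F**2))
(3317736 + 1025213)*(q(-1162) - 1895236) = (3317736 + 1025213)*(sqrt(-28 - 1162 + (-1162)**2) - 1895236) = 4342949*(sqrt(-28 - 1162 + 1350244) - 1895236) = 4342949*(sqrt(1349054) - 1895236) = 4342949*(-1895236 + sqrt(1349054)) = -8230913290964 + 4342949*sqrt(1349054)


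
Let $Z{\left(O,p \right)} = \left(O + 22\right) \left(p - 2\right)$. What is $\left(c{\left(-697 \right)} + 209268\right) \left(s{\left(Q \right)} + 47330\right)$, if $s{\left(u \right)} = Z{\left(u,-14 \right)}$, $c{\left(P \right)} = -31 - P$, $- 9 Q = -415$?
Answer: $9707394812$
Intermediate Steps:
$Q = \frac{415}{9}$ ($Q = \left(- \frac{1}{9}\right) \left(-415\right) = \frac{415}{9} \approx 46.111$)
$Z{\left(O,p \right)} = \left(-2 + p\right) \left(22 + O\right)$ ($Z{\left(O,p \right)} = \left(22 + O\right) \left(-2 + p\right) = \left(-2 + p\right) \left(22 + O\right)$)
$s{\left(u \right)} = -352 - 16 u$ ($s{\left(u \right)} = -44 - 2 u + 22 \left(-14\right) + u \left(-14\right) = -44 - 2 u - 308 - 14 u = -352 - 16 u$)
$\left(c{\left(-697 \right)} + 209268\right) \left(s{\left(Q \right)} + 47330\right) = \left(\left(-31 - -697\right) + 209268\right) \left(\left(-352 - \frac{6640}{9}\right) + 47330\right) = \left(\left(-31 + 697\right) + 209268\right) \left(\left(-352 - \frac{6640}{9}\right) + 47330\right) = \left(666 + 209268\right) \left(- \frac{9808}{9} + 47330\right) = 209934 \cdot \frac{416162}{9} = 9707394812$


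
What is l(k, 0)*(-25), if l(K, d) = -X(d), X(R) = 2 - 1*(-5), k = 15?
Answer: 175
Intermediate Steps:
X(R) = 7 (X(R) = 2 + 5 = 7)
l(K, d) = -7 (l(K, d) = -1*7 = -7)
l(k, 0)*(-25) = -7*(-25) = 175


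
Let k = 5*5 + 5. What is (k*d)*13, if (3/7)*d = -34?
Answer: -30940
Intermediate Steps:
d = -238/3 (d = (7/3)*(-34) = -238/3 ≈ -79.333)
k = 30 (k = 25 + 5 = 30)
(k*d)*13 = (30*(-238/3))*13 = -2380*13 = -30940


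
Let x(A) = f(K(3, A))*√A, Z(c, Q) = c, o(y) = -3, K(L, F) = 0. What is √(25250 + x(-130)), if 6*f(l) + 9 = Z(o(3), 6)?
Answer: √(25250 - 2*I*√130) ≈ 158.9 - 0.0717*I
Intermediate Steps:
f(l) = -2 (f(l) = -3/2 + (⅙)*(-3) = -3/2 - ½ = -2)
x(A) = -2*√A
√(25250 + x(-130)) = √(25250 - 2*I*√130)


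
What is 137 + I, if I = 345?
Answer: 482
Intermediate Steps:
137 + I = 137 + 345 = 482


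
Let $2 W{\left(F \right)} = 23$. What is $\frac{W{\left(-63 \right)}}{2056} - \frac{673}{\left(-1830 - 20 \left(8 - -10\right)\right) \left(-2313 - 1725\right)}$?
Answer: $\frac{74527}{13507920} \approx 0.0055173$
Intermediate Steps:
$W{\left(F \right)} = \frac{23}{2}$ ($W{\left(F \right)} = \frac{1}{2} \cdot 23 = \frac{23}{2}$)
$\frac{W{\left(-63 \right)}}{2056} - \frac{673}{\left(-1830 - 20 \left(8 - -10\right)\right) \left(-2313 - 1725\right)} = \frac{23}{2 \cdot 2056} - \frac{673}{\left(-1830 - 20 \left(8 - -10\right)\right) \left(-2313 - 1725\right)} = \frac{23}{2} \cdot \frac{1}{2056} - \frac{673}{\left(-1830 - 20 \left(8 + 10\right)\right) \left(-4038\right)} = \frac{23}{4112} - \frac{673}{\left(-1830 - 360\right) \left(-4038\right)} = \frac{23}{4112} - \frac{673}{\left(-2190\right) \left(-4038\right)} = \frac{23}{4112} - \frac{673}{8843220} = \frac{23}{4112} - \frac{1}{13140} = \frac{74527}{13507920}$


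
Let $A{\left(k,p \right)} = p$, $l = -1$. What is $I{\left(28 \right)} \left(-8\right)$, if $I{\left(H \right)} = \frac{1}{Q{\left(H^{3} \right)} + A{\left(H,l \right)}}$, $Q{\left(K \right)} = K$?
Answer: $- \frac{8}{21951} \approx -0.00036445$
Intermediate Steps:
$I{\left(H \right)} = \frac{1}{-1 + H^{3}}$ ($I{\left(H \right)} = \frac{1}{H^{3} - 1} = \frac{1}{-1 + H^{3}}$)
$I{\left(28 \right)} \left(-8\right) = \frac{1}{-1 + 28^{3}} \left(-8\right) = \frac{1}{-1 + 21952} \left(-8\right) = \frac{1}{21951} \left(-8\right) = - \frac{8}{21951}$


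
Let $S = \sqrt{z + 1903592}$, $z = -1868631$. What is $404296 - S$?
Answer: $404296 - \sqrt{34961} \approx 4.0411 \cdot 10^{5}$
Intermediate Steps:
$S = \sqrt{34961}$ ($S = \sqrt{-1868631 + 1903592} = \sqrt{34961} \approx 186.98$)
$404296 - S = 404296 - \sqrt{34961}$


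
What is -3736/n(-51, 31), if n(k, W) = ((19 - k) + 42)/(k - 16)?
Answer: 31289/14 ≈ 2234.9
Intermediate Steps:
n(k, W) = (61 - k)/(-16 + k)
-3736/n(-51, 31) = -3736*(-16 - 51)/(61 - 1*(-51)) = -3736*(-67/(61 + 51)) = -3736/((-1/67*112)) = -3736/(-112/67) = -3736*(-67/112) = 31289/14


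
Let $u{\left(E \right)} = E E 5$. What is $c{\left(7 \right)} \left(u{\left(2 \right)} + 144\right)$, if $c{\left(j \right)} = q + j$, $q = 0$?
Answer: $1148$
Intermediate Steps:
$c{\left(j \right)} = j$ ($c{\left(j \right)} = 0 + j = j$)
$u{\left(E \right)} = 5 E^{2}$ ($u{\left(E \right)} = E^{2} \cdot 5 = 5 E^{2}$)
$c{\left(7 \right)} \left(u{\left(2 \right)} + 144\right) = 7 \left(5 \cdot 2^{2} + 144\right) = 7 \left(5 \cdot 4 + 144\right) = 7 \left(20 + 144\right) = 7 \cdot 164 = 1148$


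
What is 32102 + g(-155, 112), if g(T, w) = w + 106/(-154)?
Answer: 2480425/77 ≈ 32213.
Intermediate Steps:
g(T, w) = -53/77 + w (g(T, w) = w + 106*(-1/154) = w - 53/77 = -53/77 + w)
32102 + g(-155, 112) = 32102 + (-53/77 + 112) = 32102 + 8571/77 = 2480425/77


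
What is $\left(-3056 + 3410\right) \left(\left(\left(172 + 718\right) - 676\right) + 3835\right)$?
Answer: $1433346$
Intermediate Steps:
$\left(-3056 + 3410\right) \left(\left(\left(172 + 718\right) - 676\right) + 3835\right) = 354 \left(\left(890 - 676\right) + 3835\right) = 354 \left(214 + 3835\right) = 354 \cdot 4049 = 1433346$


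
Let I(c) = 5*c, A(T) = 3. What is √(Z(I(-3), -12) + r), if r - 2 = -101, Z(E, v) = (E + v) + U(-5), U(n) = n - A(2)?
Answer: I*√134 ≈ 11.576*I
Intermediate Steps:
U(n) = -3 + n (U(n) = n - 1*3 = n - 3 = -3 + n)
Z(E, v) = -8 + E + v (Z(E, v) = (E + v) + (-3 - 5) = (E + v) - 8 = -8 + E + v)
r = -99 (r = 2 - 101 = -99)
√(Z(I(-3), -12) + r) = √((-8 + 5*(-3) - 12) - 99) = √((-8 - 15 - 12) - 99) = √(-35 - 99) = √(-134) = I*√134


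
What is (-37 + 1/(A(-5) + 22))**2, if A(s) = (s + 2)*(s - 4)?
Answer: 3283344/2401 ≈ 1367.5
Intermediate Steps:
A(s) = (-4 + s)*(2 + s) (A(s) = (2 + s)*(-4 + s) = (-4 + s)*(2 + s))
(-37 + 1/(A(-5) + 22))**2 = (-37 + 1/((-8 + (-5)**2 - 2*(-5)) + 22))**2 = (-37 + 1/((-8 + 25 + 10) + 22))**2 = (-37 + 1/(27 + 22))**2 = (-37 + 1/49)**2 = (-1812/49)**2 = 3283344/2401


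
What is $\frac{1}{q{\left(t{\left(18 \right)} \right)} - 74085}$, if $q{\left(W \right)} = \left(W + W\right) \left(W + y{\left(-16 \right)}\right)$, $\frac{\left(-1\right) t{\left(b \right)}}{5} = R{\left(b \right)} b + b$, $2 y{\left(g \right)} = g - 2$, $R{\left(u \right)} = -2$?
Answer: $- \frac{1}{59505} \approx -1.6805 \cdot 10^{-5}$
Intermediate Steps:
$y{\left(g \right)} = -1 + \frac{g}{2}$ ($y{\left(g \right)} = \frac{g - 2}{2} = \frac{-2 + g}{2} = -1 + \frac{g}{2}$)
$t{\left(b \right)} = 5 b$ ($t{\left(b \right)} = - 5 \left(- 2 b + b\right) = - 5 \left(- b\right) = 5 b$)
$q{\left(W \right)} = 2 W \left(-9 + W\right)$ ($q{\left(W \right)} = \left(W + W\right) \left(W + \left(-1 + \frac{1}{2} \left(-16\right)\right)\right) = 2 W \left(W - 9\right) = 2 W \left(-9 + W\right)$)
$\frac{1}{q{\left(t{\left(18 \right)} \right)} - 74085} = \frac{1}{2 \cdot 5 \cdot 18 \left(-9 + 5 \cdot 18\right) - 74085} = \frac{1}{2 \cdot 90 \left(-9 + 90\right) - 74085} = \frac{1}{2 \cdot 90 \cdot 81 - 74085} = \frac{1}{14580 - 74085} = \frac{1}{-59505} = - \frac{1}{59505}$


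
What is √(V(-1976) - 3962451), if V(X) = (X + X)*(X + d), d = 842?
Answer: √519117 ≈ 720.50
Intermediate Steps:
V(X) = 2*X*(842 + X) (V(X) = (X + X)*(X + 842) = (2*X)*(842 + X) = 2*X*(842 + X))
√(V(-1976) - 3962451) = √(2*(-1976)*(842 - 1976) - 3962451) = √(2*(-1976)*(-1134) - 3962451) = √(4481568 - 3962451) = √519117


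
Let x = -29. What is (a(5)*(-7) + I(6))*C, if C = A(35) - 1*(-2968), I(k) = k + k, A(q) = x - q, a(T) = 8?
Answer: -127776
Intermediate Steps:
A(q) = -29 - q
I(k) = 2*k
C = 2904 (C = (-29 - 1*35) - 1*(-2968) = (-29 - 35) + 2968 = -64 + 2968 = 2904)
(a(5)*(-7) + I(6))*C = (8*(-7) + 2*6)*2904 = (-56 + 12)*2904 = -44*2904 = -127776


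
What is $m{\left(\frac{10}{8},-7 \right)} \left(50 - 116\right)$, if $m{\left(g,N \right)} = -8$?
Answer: $528$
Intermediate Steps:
$m{\left(\frac{10}{8},-7 \right)} \left(50 - 116\right) = - 8 \left(50 - 116\right) = \left(-8\right) \left(-66\right) = 528$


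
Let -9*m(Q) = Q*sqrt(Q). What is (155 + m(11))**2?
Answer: 1947356/81 - 3410*sqrt(11)/9 ≈ 22785.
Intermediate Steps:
m(Q) = -Q**(3/2)/9 (m(Q) = -Q*sqrt(Q)/9 = -Q**(3/2)/9)
(155 + m(11))**2 = (155 - 11*sqrt(11)/9)**2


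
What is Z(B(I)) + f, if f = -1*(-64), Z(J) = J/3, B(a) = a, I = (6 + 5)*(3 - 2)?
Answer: 203/3 ≈ 67.667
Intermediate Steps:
I = 11 (I = 11*1 = 11)
Z(J) = J/3 (Z(J) = J*(⅓) = J/3)
f = 64
Z(B(I)) + f = (⅓)*11 + 64 = 11/3 + 64 = 203/3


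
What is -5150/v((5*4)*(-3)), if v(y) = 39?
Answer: -5150/39 ≈ -132.05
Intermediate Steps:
-5150/v((5*4)*(-3)) = -5150/39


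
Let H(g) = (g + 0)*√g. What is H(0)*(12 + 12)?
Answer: 0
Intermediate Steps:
H(g) = g^(3/2) (H(g) = g*√g = g^(3/2))
H(0)*(12 + 12) = 0^(3/2)*(12 + 12) = 0*24 = 0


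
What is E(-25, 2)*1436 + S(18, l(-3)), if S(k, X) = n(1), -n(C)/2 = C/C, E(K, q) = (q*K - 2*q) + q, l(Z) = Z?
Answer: -74674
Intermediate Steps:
E(K, q) = -q + K*q (E(K, q) = (K*q - 2*q) + q = (-2*q + K*q) + q = -q + K*q)
n(C) = -2 (n(C) = -2*C/C = -2*1 = -2)
S(k, X) = -2
E(-25, 2)*1436 + S(18, l(-3)) = (2*(-1 - 25))*1436 - 2 = (2*(-26))*1436 - 2 = -52*1436 - 2 = -74672 - 2 = -74674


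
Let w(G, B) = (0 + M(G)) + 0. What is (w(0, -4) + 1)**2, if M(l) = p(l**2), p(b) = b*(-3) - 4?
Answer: 9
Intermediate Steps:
p(b) = -4 - 3*b (p(b) = -3*b - 4 = -4 - 3*b)
M(l) = -4 - 3*l**2
w(G, B) = -4 - 3*G**2 (w(G, B) = (0 + (-4 - 3*G**2)) + 0 = (-4 - 3*G**2) + 0 = -4 - 3*G**2)
(w(0, -4) + 1)**2 = ((-4 - 3*0**2) + 1)**2 = ((-4 - 3*0) + 1)**2 = ((-4 + 0) + 1)**2 = (-4 + 1)**2 = (-3)**2 = 9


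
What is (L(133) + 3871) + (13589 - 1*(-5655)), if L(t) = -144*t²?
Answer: -2524101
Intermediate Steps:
(L(133) + 3871) + (13589 - 1*(-5655)) = (-144*133² + 3871) + (13589 - 1*(-5655)) = (-144*17689 + 3871) + (13589 + 5655) = (-2547216 + 3871) + 19244 = -2543345 + 19244 = -2524101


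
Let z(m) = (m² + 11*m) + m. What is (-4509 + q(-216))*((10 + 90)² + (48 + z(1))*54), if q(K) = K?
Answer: -62814150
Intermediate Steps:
z(m) = m² + 12*m
(-4509 + q(-216))*((10 + 90)² + (48 + z(1))*54) = (-4509 - 216)*((10 + 90)² + (48 + 1*(12 + 1))*54) = -4725*(100² + (48 + 1*13)*54) = -4725*(10000 + (48 + 13)*54) = -4725*(10000 + 61*54) = -4725*(10000 + 3294) = -4725*13294 = -62814150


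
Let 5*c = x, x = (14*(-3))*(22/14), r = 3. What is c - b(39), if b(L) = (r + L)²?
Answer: -8886/5 ≈ -1777.2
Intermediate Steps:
b(L) = (3 + L)²
x = -66 (x = -924/14 = -42*11/7 = -66)
c = -66/5 (c = (⅕)*(-66) = -66/5 ≈ -13.200)
c - b(39) = -66/5 - (3 + 39)² = -66/5 - 1*42² = -66/5 - 1*1764 = -66/5 - 1764 = -8886/5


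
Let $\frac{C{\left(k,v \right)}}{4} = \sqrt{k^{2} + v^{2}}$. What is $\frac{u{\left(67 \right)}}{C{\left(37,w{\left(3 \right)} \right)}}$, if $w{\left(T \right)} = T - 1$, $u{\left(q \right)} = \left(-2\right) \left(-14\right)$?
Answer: $\frac{7 \sqrt{1373}}{1373} \approx 0.18891$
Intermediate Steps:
$u{\left(q \right)} = 28$
$w{\left(T \right)} = -1 + T$
$C{\left(k,v \right)} = 4 \sqrt{k^{2} + v^{2}}$
$\frac{u{\left(67 \right)}}{C{\left(37,w{\left(3 \right)} \right)}} = \frac{28}{4 \sqrt{37^{2} + \left(-1 + 3\right)^{2}}} = \frac{28}{4 \sqrt{1369 + 2^{2}}} = \frac{28}{4 \sqrt{1369 + 4}} = \frac{28}{4 \sqrt{1373}} = 28 \frac{\sqrt{1373}}{5492} = \frac{7 \sqrt{1373}}{1373}$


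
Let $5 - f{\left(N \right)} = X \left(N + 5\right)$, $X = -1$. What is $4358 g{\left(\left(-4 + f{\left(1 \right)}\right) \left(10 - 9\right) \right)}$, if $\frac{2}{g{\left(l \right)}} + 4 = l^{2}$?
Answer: $\frac{8716}{45} \approx 193.69$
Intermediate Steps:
$f{\left(N \right)} = 10 + N$ ($f{\left(N \right)} = 5 - - (N + 5) = 5 - - (5 + N) = 5 - \left(-5 - N\right) = 5 + \left(5 + N\right) = 10 + N$)
$g{\left(l \right)} = \frac{2}{-4 + l^{2}}$
$4358 g{\left(\left(-4 + f{\left(1 \right)}\right) \left(10 - 9\right) \right)} = 4358 \frac{2}{-4 + \left(\left(-4 + \left(10 + 1\right)\right) \left(10 - 9\right)\right)^{2}} = 4358 \frac{2}{-4 + \left(\left(-4 + 11\right) 1\right)^{2}} = 4358 \frac{2}{-4 + \left(7 \cdot 1\right)^{2}} = 4358 \frac{2}{-4 + 7^{2}} = 4358 \frac{2}{-4 + 49} = 4358 \cdot \frac{2}{45} = \frac{8716}{45}$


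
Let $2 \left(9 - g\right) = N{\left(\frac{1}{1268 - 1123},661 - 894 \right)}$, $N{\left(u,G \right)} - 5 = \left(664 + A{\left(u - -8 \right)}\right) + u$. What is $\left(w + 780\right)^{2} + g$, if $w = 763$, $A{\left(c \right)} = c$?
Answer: $\frac{690350653}{290} \approx 2.3805 \cdot 10^{6}$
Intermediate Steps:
$N{\left(u,G \right)} = 677 + 2 u$ ($N{\left(u,G \right)} = 5 + \left(\left(664 + \left(u - -8\right)\right) + u\right) = 5 + \left(\left(664 + \left(u + 8\right)\right) + u\right) = 5 + \left(\left(664 + \left(8 + u\right)\right) + u\right) = 5 + \left(\left(672 + u\right) + u\right) = 5 + \left(672 + 2 u\right) = 677 + 2 u$)
$g = - \frac{95557}{290}$ ($g = 9 - \frac{677 + \frac{2}{1268 - 1123}}{2} = 9 - \frac{677 + \frac{2}{145}}{2} = 9 - \frac{98167}{290} = - \frac{95557}{290} \approx -329.51$)
$\left(w + 780\right)^{2} + g = \left(763 + 780\right)^{2} - \frac{95557}{290} = 1543^{2} - \frac{95557}{290} = 2380849 - \frac{95557}{290} = \frac{690350653}{290}$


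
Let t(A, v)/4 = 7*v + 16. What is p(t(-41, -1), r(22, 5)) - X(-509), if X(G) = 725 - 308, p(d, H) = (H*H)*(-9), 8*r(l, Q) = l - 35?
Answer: -28209/64 ≈ -440.77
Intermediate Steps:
r(l, Q) = -35/8 + l/8 (r(l, Q) = (l - 35)/8 = (-35 + l)/8 = -35/8 + l/8)
t(A, v) = 64 + 28*v (t(A, v) = 4*(7*v + 16) = 4*(16 + 7*v) = 64 + 28*v)
p(d, H) = -9*H² (p(d, H) = H²*(-9) = -9*H²)
X(G) = 417
p(t(-41, -1), r(22, 5)) - X(-509) = -9*(-35/8 + (⅛)*22)² - 1*417 = -9*(-35/8 + 11/4)² - 417 = -9*(-13/8)² - 417 = -9*169/64 - 417 = -1521/64 - 417 = -28209/64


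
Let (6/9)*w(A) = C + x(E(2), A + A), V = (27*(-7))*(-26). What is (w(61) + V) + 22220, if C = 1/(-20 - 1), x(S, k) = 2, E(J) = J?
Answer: 379917/14 ≈ 27137.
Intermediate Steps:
C = -1/21 (C = 1/(-21) = -1/21 ≈ -0.047619)
V = 4914 (V = -189*(-26) = 4914)
w(A) = 41/14 (w(A) = 3*(-1/21 + 2)/2 = (3/2)*(41/21) = 41/14)
(w(61) + V) + 22220 = (41/14 + 4914) + 22220 = 68837/14 + 22220 = 379917/14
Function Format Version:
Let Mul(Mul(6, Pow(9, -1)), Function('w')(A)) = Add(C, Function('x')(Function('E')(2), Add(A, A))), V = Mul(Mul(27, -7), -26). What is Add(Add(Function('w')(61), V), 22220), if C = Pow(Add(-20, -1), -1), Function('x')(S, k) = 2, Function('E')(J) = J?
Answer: Rational(379917, 14) ≈ 27137.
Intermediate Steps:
C = Rational(-1, 21) (C = Pow(-21, -1) = Rational(-1, 21) ≈ -0.047619)
V = 4914 (V = Mul(-189, -26) = 4914)
Function('w')(A) = Rational(41, 14) (Function('w')(A) = Mul(Rational(3, 2), Add(Rational(-1, 21), 2)) = Mul(Rational(3, 2), Rational(41, 21)) = Rational(41, 14))
Add(Add(Function('w')(61), V), 22220) = Add(Add(Rational(41, 14), 4914), 22220) = Add(Rational(68837, 14), 22220) = Rational(379917, 14)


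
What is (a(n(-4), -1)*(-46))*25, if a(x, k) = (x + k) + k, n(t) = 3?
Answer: -1150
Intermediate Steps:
a(x, k) = x + 2*k (a(x, k) = (k + x) + k = x + 2*k)
(a(n(-4), -1)*(-46))*25 = ((3 + 2*(-1))*(-46))*25 = ((3 - 2)*(-46))*25 = (1*(-46))*25 = -46*25 = -1150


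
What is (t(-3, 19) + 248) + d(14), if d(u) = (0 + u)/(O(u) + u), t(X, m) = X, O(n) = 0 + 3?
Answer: 4179/17 ≈ 245.82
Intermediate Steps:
O(n) = 3
d(u) = u/(3 + u) (d(u) = (0 + u)/(3 + u) = u/(3 + u))
(t(-3, 19) + 248) + d(14) = (-3 + 248) + 14/(3 + 14) = 245 + 14/17 = 4179/17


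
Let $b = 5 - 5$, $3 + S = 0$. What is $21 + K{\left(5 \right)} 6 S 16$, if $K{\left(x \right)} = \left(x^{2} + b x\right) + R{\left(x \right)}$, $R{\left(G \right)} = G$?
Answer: $-8619$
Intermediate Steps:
$S = -3$ ($S = -3 + 0 = -3$)
$b = 0$
$K{\left(x \right)} = x + x^{2}$ ($K{\left(x \right)} = \left(x^{2} + 0 x\right) + x = \left(x^{2} + 0\right) + x = x^{2} + x = x + x^{2}$)
$21 + K{\left(5 \right)} 6 S 16 = 21 + 5 \left(1 + 5\right) 6 \left(-3\right) 16 = 21 + 5 \cdot 6 \cdot 6 \left(-3\right) 16 = 21 + 30 \cdot 6 \left(-3\right) 16 = 21 + 180 \left(-3\right) 16 = 21 - 8640 = -8619$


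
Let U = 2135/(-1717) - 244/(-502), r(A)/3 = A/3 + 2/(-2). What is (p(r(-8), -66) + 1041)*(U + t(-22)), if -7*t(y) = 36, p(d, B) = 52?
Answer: -19455060077/3016769 ≈ -6449.0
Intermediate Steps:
r(A) = -3 + A (r(A) = 3*(A/3 + 2/(-2)) = 3*(A*(⅓) + 2*(-½)) = 3*(A/3 - 1) = 3*(-1 + A/3) = -3 + A)
t(y) = -36/7 (t(y) = -⅐*36 = -36/7)
U = -326411/430967 (U = 2135*(-1/1717) - 244*(-1/502) = -2135/1717 + 122/251 = -326411/430967 ≈ -0.75739)
(p(r(-8), -66) + 1041)*(U + t(-22)) = (52 + 1041)*(-326411/430967 - 36/7) = 1093*(-17799689/3016769) = -19455060077/3016769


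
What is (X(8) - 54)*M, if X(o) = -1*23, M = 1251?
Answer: -96327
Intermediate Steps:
X(o) = -23
(X(8) - 54)*M = (-23 - 54)*1251 = -77*1251 = -96327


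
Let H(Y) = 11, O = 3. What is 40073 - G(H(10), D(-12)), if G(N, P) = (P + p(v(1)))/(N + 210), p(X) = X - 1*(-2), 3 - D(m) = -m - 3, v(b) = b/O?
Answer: 26568410/663 ≈ 40073.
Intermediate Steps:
v(b) = b/3
D(m) = 6 + m (D(m) = 3 - (-m - 3) = 3 - (-3 - m) = 3 + (3 + m) = 6 + m)
p(X) = 2 + X (p(X) = X + 2 = 2 + X)
G(N, P) = (7/3 + P)/(210 + N) (G(N, P) = (P + (2 + (⅓)*1))/(N + 210) = (P + (2 + ⅓))/(210 + N) = (P + 7/3)/(210 + N) = (7/3 + P)/(210 + N))
40073 - G(H(10), D(-12)) = 40073 - (7/3 + (6 - 12))/(210 + 11) = 40073 - (7/3 - 6)/221 = 40073 - (-11)/(221*3) = 40073 - 1*(-11/663) = 40073 + 11/663 = 26568410/663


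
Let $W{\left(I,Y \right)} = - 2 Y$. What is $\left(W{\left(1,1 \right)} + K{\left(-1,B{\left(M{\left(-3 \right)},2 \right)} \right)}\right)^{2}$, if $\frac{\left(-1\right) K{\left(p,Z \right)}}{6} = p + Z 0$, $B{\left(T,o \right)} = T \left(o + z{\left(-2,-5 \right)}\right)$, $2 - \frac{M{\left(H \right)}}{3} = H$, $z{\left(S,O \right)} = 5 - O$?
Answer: $16$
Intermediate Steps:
$M{\left(H \right)} = 6 - 3 H$
$B{\left(T,o \right)} = T \left(10 + o\right)$ ($B{\left(T,o \right)} = T \left(o + \left(5 - -5\right)\right) = T \left(o + \left(5 + 5\right)\right) = T \left(o + 10\right) = T \left(10 + o\right)$)
$K{\left(p,Z \right)} = - 6 p$ ($K{\left(p,Z \right)} = - 6 \left(p + Z 0\right) = - 6 \left(p + 0\right) = - 6 p$)
$\left(W{\left(1,1 \right)} + K{\left(-1,B{\left(M{\left(-3 \right)},2 \right)} \right)}\right)^{2} = \left(\left(-2\right) 1 - -6\right)^{2} = \left(-2 + 6\right)^{2} = 4^{2} = 16$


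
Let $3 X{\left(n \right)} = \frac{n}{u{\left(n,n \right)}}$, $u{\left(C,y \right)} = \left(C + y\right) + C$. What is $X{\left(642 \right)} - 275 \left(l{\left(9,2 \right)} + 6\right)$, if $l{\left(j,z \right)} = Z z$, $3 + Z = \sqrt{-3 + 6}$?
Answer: $\frac{1}{9} - 550 \sqrt{3} \approx -952.52$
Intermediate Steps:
$Z = -3 + \sqrt{3}$ ($Z = -3 + \sqrt{-3 + 6} = -3 + \sqrt{3} \approx -1.268$)
$u{\left(C,y \right)} = y + 2 C$
$l{\left(j,z \right)} = z \left(-3 + \sqrt{3}\right)$ ($l{\left(j,z \right)} = \left(-3 + \sqrt{3}\right) z = z \left(-3 + \sqrt{3}\right)$)
$X{\left(n \right)} = \frac{1}{9}$ ($X{\left(n \right)} = \frac{n \frac{1}{n + 2 n}}{3} = \frac{n \frac{1}{3 n}}{3} = \frac{1}{3} \cdot \frac{1}{3} = \frac{1}{9}$)
$X{\left(642 \right)} - 275 \left(l{\left(9,2 \right)} + 6\right) = \frac{1}{9} - 275 \left(2 \left(-3 + \sqrt{3}\right) + 6\right) = \frac{1}{9} - 275 \left(\left(-6 + 2 \sqrt{3}\right) + 6\right) = \frac{1}{9} - 275 \cdot 2 \sqrt{3} = \frac{1}{9} - 550 \sqrt{3}$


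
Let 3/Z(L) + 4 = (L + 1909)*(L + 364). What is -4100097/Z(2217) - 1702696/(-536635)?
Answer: -7810321947283291034/536635 ≈ -1.4554e+13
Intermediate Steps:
Z(L) = 3/(-4 + (364 + L)*(1909 + L)) (Z(L) = 3/(-4 + (L + 1909)*(L + 364)) = 3/(-4 + (1909 + L)*(364 + L)) = 3/(-4 + (364 + L)*(1909 + L)))
-4100097/Z(2217) - 1702696/(-536635) = -4100097/(3/(694872 + 2217² + 2273*2217)) - 1702696/(-536635) = -4100097/(3/(694872 + 4915089 + 5039241)) - 1702696*(-1/536635) = -4100097/(3/10649202) + 1702696/536635 = -4100097/(3*(1/10649202)) + 1702696/536635 = -4100097/1/3549734 + 1702696/536635 = -4100097*3549734 + 1702696/536635 = -14554253724198 + 1702696/536635 = -7810321947283291034/536635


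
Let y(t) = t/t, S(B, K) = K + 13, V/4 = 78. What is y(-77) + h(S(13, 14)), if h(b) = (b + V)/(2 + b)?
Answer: 368/29 ≈ 12.690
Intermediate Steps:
V = 312 (V = 4*78 = 312)
S(B, K) = 13 + K
h(b) = (312 + b)/(2 + b) (h(b) = (b + 312)/(2 + b) = (312 + b)/(2 + b))
y(t) = 1
y(-77) + h(S(13, 14)) = 1 + (312 + (13 + 14))/(2 + (13 + 14)) = 1 + (312 + 27)/(2 + 27) = 1 + 339/29 = 368/29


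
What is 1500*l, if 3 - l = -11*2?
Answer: 37500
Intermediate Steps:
l = 25 (l = 3 - (-11)*2 = 3 - 1*(-22) = 3 + 22 = 25)
1500*l = 1500*25 = 37500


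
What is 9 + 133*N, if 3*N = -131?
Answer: -17396/3 ≈ -5798.7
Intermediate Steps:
N = -131/3 (N = (⅓)*(-131) = -131/3 ≈ -43.667)
9 + 133*N = 9 + 133*(-131/3) = 9 - 17423/3 = -17396/3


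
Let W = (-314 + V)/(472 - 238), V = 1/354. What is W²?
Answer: 12355434025/6861802896 ≈ 1.8006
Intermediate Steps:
V = 1/354 ≈ 0.0028249
W = -111155/82836 (W = (-314 + 1/354)/(472 - 238) = -111155/354/234 = -111155/354*1/234 = -111155/82836 ≈ -1.3419)
W² = (-111155/82836)² = 12355434025/6861802896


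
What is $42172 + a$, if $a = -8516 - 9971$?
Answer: $23685$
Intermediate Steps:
$a = -18487$ ($a = -8516 - 9971 = -18487$)
$42172 + a = 42172 - 18487 = 23685$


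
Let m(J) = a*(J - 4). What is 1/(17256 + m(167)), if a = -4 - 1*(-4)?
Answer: 1/17256 ≈ 5.7951e-5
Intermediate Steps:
a = 0 (a = -4 + 4 = 0)
m(J) = 0 (m(J) = 0*(J - 4) = 0*(-4 + J) = 0)
1/(17256 + m(167)) = 1/(17256 + 0) = 1/17256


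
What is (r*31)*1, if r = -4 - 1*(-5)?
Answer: 31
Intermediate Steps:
r = 1 (r = -4 + 5 = 1)
(r*31)*1 = (1*31)*1 = 31*1 = 31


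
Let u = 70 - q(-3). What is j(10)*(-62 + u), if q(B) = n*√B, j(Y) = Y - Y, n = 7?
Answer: 0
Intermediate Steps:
j(Y) = 0
q(B) = 7*√B
u = 70 - 7*I*√3 (u = 70 - 7*√(-3) = 70 - 7*I*√3 ≈ 70.0 - 12.124*I)
j(10)*(-62 + u) = 0*(-62 + (70 - 7*I*√3)) = 0*(8 - 7*I*√3) = 0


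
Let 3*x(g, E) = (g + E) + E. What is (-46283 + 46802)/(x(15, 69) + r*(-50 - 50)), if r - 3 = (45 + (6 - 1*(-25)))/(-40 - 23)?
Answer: -32697/8087 ≈ -4.0432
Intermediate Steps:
x(g, E) = g/3 + 2*E/3 (x(g, E) = ((g + E) + E)/3 = ((E + g) + E)/3 = (g + 2*E)/3 = g/3 + 2*E/3)
r = 113/63 (r = 3 + (45 + (6 - 1*(-25)))/(-40 - 23) = 3 + (45 + (6 + 25))/(-63) = 3 + (45 + 31)*(-1/63) = 3 + 76*(-1/63) = 3 - 76/63 = 113/63 ≈ 1.7937)
(-46283 + 46802)/(x(15, 69) + r*(-50 - 50)) = (-46283 + 46802)/(((⅓)*15 + (⅔)*69) + 113*(-50 - 50)/63) = 519/((5 + 46) + (113/63)*(-100)) = 519/(51 - 11300/63) = 519/(-8087/63) = 519*(-63/8087) = -32697/8087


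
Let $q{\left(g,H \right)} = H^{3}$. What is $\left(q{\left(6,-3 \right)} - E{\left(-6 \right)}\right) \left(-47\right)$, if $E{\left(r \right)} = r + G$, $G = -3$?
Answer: $846$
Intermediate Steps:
$E{\left(r \right)} = -3 + r$ ($E{\left(r \right)} = r - 3 = -3 + r$)
$\left(q{\left(6,-3 \right)} - E{\left(-6 \right)}\right) \left(-47\right) = \left(\left(-3\right)^{3} - \left(-3 - 6\right)\right) \left(-47\right) = \left(-27 - -9\right) \left(-47\right) = \left(-27 + 9\right) \left(-47\right) = \left(-18\right) \left(-47\right) = 846$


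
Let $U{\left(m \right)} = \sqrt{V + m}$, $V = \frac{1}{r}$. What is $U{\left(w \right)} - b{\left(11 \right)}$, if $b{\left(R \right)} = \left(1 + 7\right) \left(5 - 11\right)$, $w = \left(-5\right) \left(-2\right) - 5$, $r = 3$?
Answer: $48 + \frac{4 \sqrt{3}}{3} \approx 50.309$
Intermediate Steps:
$V = \frac{1}{3} \approx 0.33333$
$w = 5$ ($w = 10 - 5 = 5$)
$b{\left(R \right)} = -48$ ($b{\left(R \right)} = 8 \left(-6\right) = -48$)
$U{\left(m \right)} = \sqrt{\frac{1}{3} + m}$
$U{\left(w \right)} - b{\left(11 \right)} = \frac{\sqrt{3 + 9 \cdot 5}}{3} - -48 = \frac{\sqrt{3 + 45}}{3} + 48 = \frac{\sqrt{48}}{3} + 48 = \frac{4 \sqrt{3}}{3} + 48 = 48 + \frac{4 \sqrt{3}}{3}$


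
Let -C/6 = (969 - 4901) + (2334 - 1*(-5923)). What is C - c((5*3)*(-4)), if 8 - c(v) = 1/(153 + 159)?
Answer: -8098895/312 ≈ -25958.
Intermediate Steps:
C = -25950 (C = -6*((969 - 4901) + (2334 - 1*(-5923))) = -6*(-3932 + (2334 + 5923)) = -6*(-3932 + 8257) = -6*4325 = -25950)
c(v) = 2495/312 (c(v) = 8 - 1/(153 + 159) = 8 - 1/312 = 2495/312)
C - c((5*3)*(-4)) = -25950 - 1*2495/312 = -25950 - 2495/312 = -8098895/312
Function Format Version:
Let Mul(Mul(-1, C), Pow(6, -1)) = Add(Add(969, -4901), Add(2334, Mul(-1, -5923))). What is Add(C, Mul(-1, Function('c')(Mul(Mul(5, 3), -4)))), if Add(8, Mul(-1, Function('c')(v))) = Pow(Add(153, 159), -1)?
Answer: Rational(-8098895, 312) ≈ -25958.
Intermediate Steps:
C = -25950 (C = Mul(-6, Add(Add(969, -4901), Add(2334, Mul(-1, -5923)))) = Mul(-6, Add(-3932, Add(2334, 5923))) = Mul(-6, Add(-3932, 8257)) = Mul(-6, 4325) = -25950)
Function('c')(v) = Rational(2495, 312) (Function('c')(v) = Add(8, Mul(-1, Pow(Add(153, 159), -1))) = Add(8, Mul(-1, Pow(312, -1))) = Add(8, Mul(-1, Rational(1, 312))) = Add(8, Rational(-1, 312)) = Rational(2495, 312))
Add(C, Mul(-1, Function('c')(Mul(Mul(5, 3), -4)))) = Add(-25950, Mul(-1, Rational(2495, 312))) = Add(-25950, Rational(-2495, 312)) = Rational(-8098895, 312)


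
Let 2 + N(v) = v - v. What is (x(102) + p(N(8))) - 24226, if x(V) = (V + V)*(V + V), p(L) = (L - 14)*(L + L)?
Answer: 17454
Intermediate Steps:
N(v) = -2 (N(v) = -2 + (v - v) = -2 + 0 = -2)
p(L) = 2*L*(-14 + L) (p(L) = (-14 + L)*(2*L) = 2*L*(-14 + L))
x(V) = 4*V**2 (x(V) = (2*V)*(2*V) = 4*V**2)
(x(102) + p(N(8))) - 24226 = (4*102**2 + 2*(-2)*(-14 - 2)) - 24226 = (4*10404 + 2*(-2)*(-16)) - 24226 = (41616 + 64) - 24226 = 41680 - 24226 = 17454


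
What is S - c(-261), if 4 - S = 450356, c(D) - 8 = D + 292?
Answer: -450391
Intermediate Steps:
c(D) = 300 + D (c(D) = 8 + (D + 292) = 8 + (292 + D) = 300 + D)
S = -450352 (S = 4 - 1*450356 = 4 - 450356 = -450352)
S - c(-261) = -450352 - (300 - 261) = -450352 - 1*39 = -450352 - 39 = -450391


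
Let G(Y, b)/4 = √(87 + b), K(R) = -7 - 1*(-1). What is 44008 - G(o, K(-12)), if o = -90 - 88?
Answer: 43972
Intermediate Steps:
K(R) = -6 (K(R) = -7 + 1 = -6)
o = -178
G(Y, b) = 4*√(87 + b)
44008 - G(o, K(-12)) = 44008 - 4*√(87 - 6) = 44008 - 4*√81 = 44008 - 4*9 = 44008 - 1*36 = 44008 - 36 = 43972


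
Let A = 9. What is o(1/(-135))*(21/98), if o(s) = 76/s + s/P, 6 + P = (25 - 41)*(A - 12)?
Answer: -58174201/26460 ≈ -2198.6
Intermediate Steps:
P = 42 (P = -6 + (25 - 41)*(9 - 12) = -6 - 16*(-3) = -6 + 48 = 42)
o(s) = 76/s + s/42
o(1/(-135))*(21/98) = (76/(1/(-135)) + (1/42)/(-135))*(21/98) = (76/(-1/135) + (1/42)*(-1/135))*(21*(1/98)) = (76*(-135) - 1/5670)*(3/14) = (-10260 - 1/5670)*(3/14) = -58174201/5670*3/14 = -58174201/26460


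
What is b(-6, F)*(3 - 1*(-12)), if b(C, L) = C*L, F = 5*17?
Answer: -7650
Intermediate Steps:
F = 85
b(-6, F)*(3 - 1*(-12)) = (-6*85)*(3 - 1*(-12)) = -510*(3 + 12) = -510*15 = -7650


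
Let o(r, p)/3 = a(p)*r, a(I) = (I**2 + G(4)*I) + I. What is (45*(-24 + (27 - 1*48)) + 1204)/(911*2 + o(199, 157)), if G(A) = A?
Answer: -821/15185920 ≈ -5.4063e-5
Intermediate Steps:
a(I) = I**2 + 5*I (a(I) = (I**2 + 4*I) + I = I**2 + 5*I)
o(r, p) = 3*p*r*(5 + p) (o(r, p) = 3*((p*(5 + p))*r) = 3*(p*r*(5 + p)) = 3*p*r*(5 + p))
(45*(-24 + (27 - 1*48)) + 1204)/(911*2 + o(199, 157)) = (45*(-24 + (27 - 1*48)) + 1204)/(911*2 + 3*157*199*(5 + 157)) = (45*(-24 + (27 - 48)) + 1204)/(1822 + 3*157*199*162) = (45*(-24 - 21) + 1204)/(1822 + 15184098) = (45*(-45) + 1204)/15185920 = (-2025 + 1204)*(1/15185920) = -821*1/15185920 = -821/15185920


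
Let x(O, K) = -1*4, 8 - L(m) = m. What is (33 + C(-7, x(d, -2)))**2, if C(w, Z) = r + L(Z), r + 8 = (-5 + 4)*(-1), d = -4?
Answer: 1444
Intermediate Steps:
L(m) = 8 - m
r = -7 (r = -8 + (-5 + 4)*(-1) = -8 - 1*(-1) = -8 + 1 = -7)
x(O, K) = -4
C(w, Z) = 1 - Z (C(w, Z) = -7 + (8 - Z) = 1 - Z)
(33 + C(-7, x(d, -2)))**2 = (33 + (1 - 1*(-4)))**2 = (33 + (1 + 4))**2 = (33 + 5)**2 = 38**2 = 1444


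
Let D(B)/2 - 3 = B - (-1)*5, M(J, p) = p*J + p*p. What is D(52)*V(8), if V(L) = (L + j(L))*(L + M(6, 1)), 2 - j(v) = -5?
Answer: 27000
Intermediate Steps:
M(J, p) = p² + J*p (M(J, p) = J*p + p² = p² + J*p)
j(v) = 7 (j(v) = 2 - 1*(-5) = 2 + 5 = 7)
V(L) = (7 + L)² (V(L) = (L + 7)*(L + 1*(6 + 1)) = (7 + L)*(L + 1*7) = (7 + L)*(L + 7) = (7 + L)*(7 + L) = (7 + L)²)
D(B) = 16 + 2*B (D(B) = 6 + 2*(B - (-1)*5) = 6 + 2*(B - 1*(-5)) = 6 + 2*(B + 5) = 6 + 2*(5 + B) = 6 + (10 + 2*B) = 16 + 2*B)
D(52)*V(8) = (16 + 2*52)*(49 + 8² + 14*8) = (16 + 104)*(49 + 64 + 112) = 120*225 = 27000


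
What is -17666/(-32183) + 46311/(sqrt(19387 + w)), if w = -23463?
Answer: 17666/32183 - 46311*I*sqrt(1019)/2038 ≈ 0.54892 - 725.38*I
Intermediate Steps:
-17666/(-32183) + 46311/(sqrt(19387 + w)) = -17666/(-32183) + 46311/(sqrt(19387 - 23463)) = -17666*(-1/32183) + 46311/(sqrt(-4076)) = 17666/32183 + 46311/((2*I*sqrt(1019))) = 17666/32183 + 46311*(-I*sqrt(1019)/2038) = 17666/32183 - 46311*I*sqrt(1019)/2038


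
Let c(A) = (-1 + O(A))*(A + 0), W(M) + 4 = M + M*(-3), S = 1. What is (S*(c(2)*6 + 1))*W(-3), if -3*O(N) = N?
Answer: -38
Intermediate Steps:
O(N) = -N/3
W(M) = -4 - 2*M (W(M) = -4 + (M + M*(-3)) = -4 + (M - 3*M) = -4 - 2*M)
c(A) = A*(-1 - A/3) (c(A) = (-1 - A/3)*(A + 0) = (-1 - A/3)*A = A*(-1 - A/3))
(S*(c(2)*6 + 1))*W(-3) = (1*(-1/3*2*(3 + 2)*6 + 1))*(-4 - 2*(-3)) = (1*(-1/3*2*5*6 + 1))*(-4 + 6) = (1*(-10/3*6 + 1))*2 = (1*(-20 + 1))*2 = (1*(-19))*2 = -19*2 = -38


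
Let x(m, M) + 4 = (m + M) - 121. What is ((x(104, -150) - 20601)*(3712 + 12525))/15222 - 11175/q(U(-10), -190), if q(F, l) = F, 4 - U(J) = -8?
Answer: -234300301/10148 ≈ -23088.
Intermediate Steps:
x(m, M) = -125 + M + m (x(m, M) = -4 + ((m + M) - 121) = -4 + ((M + m) - 121) = -4 + (-121 + M + m) = -125 + M + m)
U(J) = 12 (U(J) = 4 - 1*(-8) = 4 + 8 = 12)
((x(104, -150) - 20601)*(3712 + 12525))/15222 - 11175/q(U(-10), -190) = (((-125 - 150 + 104) - 20601)*(3712 + 12525))/15222 - 11175/12 = ((-171 - 20601)*16237)*(1/15222) - 11175*1/12 = -20772*16237*(1/15222) - 3725/4 = -337274964*1/15222 - 3725/4 = -56212494/2537 - 3725/4 = -234300301/10148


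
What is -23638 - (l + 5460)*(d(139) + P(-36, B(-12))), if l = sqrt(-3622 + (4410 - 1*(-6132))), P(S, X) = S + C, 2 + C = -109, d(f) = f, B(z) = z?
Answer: 20042 + 16*sqrt(1730) ≈ 20708.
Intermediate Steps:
C = -111 (C = -2 - 109 = -111)
P(S, X) = -111 + S (P(S, X) = S - 111 = -111 + S)
l = 2*sqrt(1730) (l = sqrt(-3622 + (4410 + 6132)) = sqrt(-3622 + 10542) = sqrt(6920) = 2*sqrt(1730) ≈ 83.187)
-23638 - (l + 5460)*(d(139) + P(-36, B(-12))) = -23638 - (2*sqrt(1730) + 5460)*(139 + (-111 - 36)) = -23638 - (5460 + 2*sqrt(1730))*(139 - 147) = -23638 - (5460 + 2*sqrt(1730))*(-8) = -23638 - (-43680 - 16*sqrt(1730)) = -23638 + (43680 + 16*sqrt(1730)) = 20042 + 16*sqrt(1730)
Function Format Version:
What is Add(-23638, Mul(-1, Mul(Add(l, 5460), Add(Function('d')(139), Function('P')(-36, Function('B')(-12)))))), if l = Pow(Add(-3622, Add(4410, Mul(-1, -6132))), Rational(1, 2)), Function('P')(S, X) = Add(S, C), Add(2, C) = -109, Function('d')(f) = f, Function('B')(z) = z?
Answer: Add(20042, Mul(16, Pow(1730, Rational(1, 2)))) ≈ 20708.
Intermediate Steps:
C = -111 (C = Add(-2, -109) = -111)
Function('P')(S, X) = Add(-111, S) (Function('P')(S, X) = Add(S, -111) = Add(-111, S))
l = Mul(2, Pow(1730, Rational(1, 2))) (l = Pow(Add(-3622, Add(4410, 6132)), Rational(1, 2)) = Pow(Add(-3622, 10542), Rational(1, 2)) = Pow(6920, Rational(1, 2)) = Mul(2, Pow(1730, Rational(1, 2))) ≈ 83.187)
Add(-23638, Mul(-1, Mul(Add(l, 5460), Add(Function('d')(139), Function('P')(-36, Function('B')(-12)))))) = Add(-23638, Mul(-1, Mul(Add(Mul(2, Pow(1730, Rational(1, 2))), 5460), Add(139, Add(-111, -36))))) = Add(-23638, Mul(-1, Mul(Add(5460, Mul(2, Pow(1730, Rational(1, 2)))), Add(139, -147)))) = Add(-23638, Mul(-1, Mul(Add(5460, Mul(2, Pow(1730, Rational(1, 2)))), -8))) = Add(-23638, Mul(-1, Add(-43680, Mul(-16, Pow(1730, Rational(1, 2)))))) = Add(-23638, Add(43680, Mul(16, Pow(1730, Rational(1, 2))))) = Add(20042, Mul(16, Pow(1730, Rational(1, 2))))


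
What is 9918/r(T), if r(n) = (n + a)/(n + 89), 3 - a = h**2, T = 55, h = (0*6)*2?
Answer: 24624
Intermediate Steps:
h = 0 (h = 0*2 = 0)
a = 3 (a = 3 - 1*0**2 = 3 - 1*0 = 3 + 0 = 3)
r(n) = (3 + n)/(89 + n) (r(n) = (n + 3)/(n + 89) = (3 + n)/(89 + n))
9918/r(T) = 9918/(((3 + 55)/(89 + 55))) = 9918/((58/144)) = 9918/(((1/144)*58)) = 9918/(29/72) = 9918*(72/29) = 24624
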